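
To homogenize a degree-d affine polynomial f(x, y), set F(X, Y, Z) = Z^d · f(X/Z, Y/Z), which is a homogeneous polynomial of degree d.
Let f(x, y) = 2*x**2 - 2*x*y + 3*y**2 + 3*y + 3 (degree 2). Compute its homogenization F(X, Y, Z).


F(X, Y, Z) = 2*X**2 - 2*X*Y + 3*Y**2 + 3*Y*Z + 3*Z**2

deg(f) = 2.
Substitute x = X/Z, y = Y/Z into f, then multiply by Z^2.
  monomial 2·x^2·y^0 ↦ 2·X^2·Y^0·Z^0.
  monomial -2·x^1·y^1 ↦ -2·X^1·Y^1·Z^0.
  monomial 3·x^0·y^2 ↦ 3·X^0·Y^2·Z^0.
  monomial 3·x^0·y^1 ↦ 3·X^0·Y^1·Z^1.
  monomial 3·x^0·y^0 ↦ 3·X^0·Y^0·Z^2.
Collecting: F(X, Y, Z) = 2*X**2 - 2*X*Y + 3*Y**2 + 3*Y*Z + 3*Z**2.


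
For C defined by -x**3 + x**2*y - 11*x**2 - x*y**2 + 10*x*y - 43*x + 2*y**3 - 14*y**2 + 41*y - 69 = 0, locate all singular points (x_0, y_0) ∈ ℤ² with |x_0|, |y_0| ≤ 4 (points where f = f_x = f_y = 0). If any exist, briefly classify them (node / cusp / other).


Singular points: {(-3, 2)}; classification: cusp.

Compute partial derivatives:
  f_x = -3*x**2 + 2*x*y - 22*x - y**2 + 10*y - 43.
  f_y = x**2 - 2*x*y + 10*x + 6*y**2 - 28*y + 41.
Scan x_0 ∈ {−4, ..., 4}. For each x_0, f_y(x_0, y) is a polynomial in y; find its integer roots y ∈ {−4, ..., 4}, then test f_x and f at those candidates.
  x = -4: f_y(-4, y) = 6*y**2 - 20*y + 17; no integer root y with |y| ≤ 4.
  x = -3: f_y(-3, y) = 6*y**2 - 22*y + 20; vanishes at y ∈ {2}. (-3, 2): f_x = 0, f = 0 — SINGULAR.
  x = -2: f_y(-2, y) = 6*y**2 - 24*y + 25; no integer root y with |y| ≤ 4.
  x = -1: f_y(-1, y) = 6*y**2 - 26*y + 32; no integer root y with |y| ≤ 4.
  x = 0: f_y(0, y) = 6*y**2 - 28*y + 41; no integer root y with |y| ≤ 4.
  x = 1: f_y(1, y) = 6*y**2 - 30*y + 52; no integer root y with |y| ≤ 4.
  x = 2: f_y(2, y) = 6*y**2 - 32*y + 65; no integer root y with |y| ≤ 4.
  x = 3: f_y(3, y) = 6*y**2 - 34*y + 80; no integer root y with |y| ≤ 4.
  x = 4: f_y(4, y) = 6*y**2 - 36*y + 97; no integer root y with |y| ≤ 4.
Only singular point on the grid: (-3, 2).
Classify: substitute x = -3 + u, y = 2 + v and expand: f = -u**3 + u**2*v - u*v**2 + 2*v**3 + v**2.
No constant or linear terms (consistent with a singular point). Quadratic part: v**2. Cubic part: -u**3 + u**2*v - u*v**2 + 2*v**3.
The quadratic part v**2 is a perfect square, so there is a single (double) tangent line v = 0, i.e. y = 2. Restricting the cubic part to that line (v = 0) leaves -u**3 ≠ 0, so f is not divisible by v and the branch is v² ≈ u**3 to lowest order — this is a cusp.
Classification: cusp.


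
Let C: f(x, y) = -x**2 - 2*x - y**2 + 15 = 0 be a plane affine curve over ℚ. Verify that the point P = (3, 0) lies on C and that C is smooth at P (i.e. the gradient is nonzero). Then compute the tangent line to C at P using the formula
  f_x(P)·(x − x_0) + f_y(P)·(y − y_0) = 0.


Tangent line at P: 24 - 8*x = 0.

Step 1: f(3, 0) = 0, so P lies on C.
Step 2: partial derivatives
  f_x(x, y) = -2*x - 2, f_y(x, y) = -2*y.
  f_x(P) = -8, f_y(P) = 0 (gradient nonzero, so P is smooth).
Step 3: tangent line at P: -8·(x − 3) + 0·(y − 0) = 0.
Expanding: 24 - 8*x = 0.


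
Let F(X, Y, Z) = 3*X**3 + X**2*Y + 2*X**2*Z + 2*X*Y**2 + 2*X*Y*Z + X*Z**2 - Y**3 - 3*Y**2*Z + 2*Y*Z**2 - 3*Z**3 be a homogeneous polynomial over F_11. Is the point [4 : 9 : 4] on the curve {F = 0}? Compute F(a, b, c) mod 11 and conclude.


F(4,9,4) ≡ 2 (mod 11); P is NOT on the curve.

Evaluate F(4, 9, 4) term-by-term (mod 11).
  3*X**3 ↦ 3·64·1·1 = 192
  X**2*Y ↦ 1·16·9·1 = 144
  2*X**2*Z ↦ 2·16·1·4 = 128
  2*X*Y**2 ↦ 2·4·81·1 = 648
  2*X*Y*Z ↦ 2·4·9·4 = 288
  X*Z**2 ↦ 1·4·1·16 = 64
  -Y**3 ↦ -1·1·729·1 = -729
  -3*Y**2*Z ↦ -3·1·81·4 = -972
  2*Y*Z**2 ↦ 2·1·9·16 = 288
  -3*Z**3 ↦ -3·1·1·64 = -192
Sum: F(4, 9, 4) = (192) + (144) + (128) + (648) + (288) + (64) + (-729) + (-972) + (288) + (-192) = -141.
Reducing mod 11: -141 ≡ 2 (mod 11).
Since F(a, b, c) ≡ 2 ≠ 0 (mod 11), P does NOT lie on the curve.


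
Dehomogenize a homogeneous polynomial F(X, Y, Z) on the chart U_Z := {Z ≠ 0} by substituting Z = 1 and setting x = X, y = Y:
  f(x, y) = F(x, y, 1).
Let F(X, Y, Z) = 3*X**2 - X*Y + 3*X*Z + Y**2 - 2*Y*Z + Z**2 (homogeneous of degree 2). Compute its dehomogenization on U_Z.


f(x, y) = 3*x**2 - x*y + 3*x + y**2 - 2*y + 1

On U_Z we set Z = 1. Each monomial c·X^i·Y^j·Z^k in F becomes c·x^i·y^j·1^k = c·x^i·y^j.
Substituting Z = 1: F(X, Y, 1) = 3*x**2 - x*y + 3*x + y**2 - 2*y + 1.
Note: deg(f) ≤ deg(F) = 2; strict inequality happens when F is divisible by Z (lost terms).


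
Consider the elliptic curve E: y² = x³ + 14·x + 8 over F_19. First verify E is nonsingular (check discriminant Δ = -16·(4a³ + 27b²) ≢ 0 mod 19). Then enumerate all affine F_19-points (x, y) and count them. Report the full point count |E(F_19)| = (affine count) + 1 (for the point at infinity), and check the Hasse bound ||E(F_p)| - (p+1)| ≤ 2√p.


Affine points = {(1, 2), (1, 17), (2, 5), (2, 14), (3, 1), (3, 18), (6, 2), (6, 17), (8, 9), (8, 10), (11, 7), (11, 12), (12, 2), (12, 17)}; affine count = 14; |E(F_19)| = 15.

Discriminant check: Δ ∝ 4a³ + 27b² = 4·14³ + 27·8² = 4·2744 + 27·64 ≡ 12 (mod 19). Nonzero ⇒ E is nonsingular.
For each x ∈ F_19, compute rhs = x³ + 14·x + 8 mod 19, then count y ∈ F_19 with y² ≡ rhs.
  x = 0: rhs = 8, matching y values: none (0 points).
  x = 1: rhs = 4, matching y values: 2, 17 (2 points).
  x = 2: rhs = 6, matching y values: 5, 14 (2 points).
  x = 3: rhs = 1, matching y values: 1, 18 (2 points).
  x = 4: rhs = 14, matching y values: none (0 points).
  x = 5: rhs = 13, matching y values: none (0 points).
  x = 6: rhs = 4, matching y values: 2, 17 (2 points).
  x = 7: rhs = 12, matching y values: none (0 points).
  x = 8: rhs = 5, matching y values: 9, 10 (2 points).
  x = 9: rhs = 8, matching y values: none (0 points).
  x = 10: rhs = 8, matching y values: none (0 points).
  x = 11: rhs = 11, matching y values: 7, 12 (2 points).
  x = 12: rhs = 4, matching y values: 2, 17 (2 points).
  x = 13: rhs = 12, matching y values: none (0 points).
  x = 14: rhs = 3, matching y values: none (0 points).
  x = 15: rhs = 2, matching y values: none (0 points).
  x = 16: rhs = 15, matching y values: none (0 points).
  x = 17: rhs = 10, matching y values: none (0 points).
  x = 18: rhs = 12, matching y values: none (0 points).
Total affine count: 14.
Full point count |E(F_19)| = 14 + 1 = 15.
Hasse bound: |15 − (19+1)| = |-5| = 5 ≤ 2√19 ≈ 8.7178 ✓.


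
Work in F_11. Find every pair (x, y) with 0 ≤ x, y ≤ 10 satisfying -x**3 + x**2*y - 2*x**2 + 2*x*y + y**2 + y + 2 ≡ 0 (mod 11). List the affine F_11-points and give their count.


Affine F_11-points: {(0, 4), (0, 6), (1, 2), (1, 5), (2, 3), (2, 10), (4, 4), (6, 0), (6, 6), (7, 1), (8, 0), (8, 7), (9, 4), (9, 6)}; count = 14.

For each of the 121 pairs (x, y) ∈ F_11², evaluate f(x, y) mod 11. Record the zeros.
  x = 0: [0↦2, 1↦4, 2↦8, 3↦3, 4↦0, 5↦10, 6↦0, 7↦3, 8↦8, 9↦4, 10↦2]  zeros at y ∈ {4, 6}
  x = 1: [0↦10, 1↦4, 2↦0, 3↦9, 4↦9, 5↦0, 6↦4, 7↦10, 8↦7, 9↦6, 10↦7]  zeros at y ∈ {2, 5}
  x = 2: [0↦8, 1↦7, 2↦8, 3↦0, 4↦5, 5↦1, 6↦10, 7↦10, 8↦1, 9↦5, 10↦0]  zeros at y ∈ {3, 10}
  x = 3: [0↦1, 1↦7, 2↦4, 3↦3, 4↦4, 5↦7, 6↦1, 7↦8, 8↦6, 9↦6, 10↦8]  zeros at y ∈ ∅
  x = 4: [0↦5, 1↦9, 2↦4, 3↦1, 4↦0, 5↦1, 6↦4, 7↦9, 8↦5, 9↦3, 10↦3]  zeros at y ∈ {4}
  x = 5: [0↦3, 1↦7, 2↦2, 3↦10, 4↦9, 5↦10, 6↦2, 7↦7, 8↦3, 9↦1, 10↦1]  zeros at y ∈ ∅
  x = 6: [0↦0, 1↦6, 2↦3, 3↦2, 4↦3, 5↦6, 6↦0, 7↦7, 8↦5, 9↦5, 10↦7]  zeros at y ∈ {0, 6}
  x = 7: [0↦1, 1↦0, 2↦1, 3↦4, 4↦9, 5↦5, 6↦3, 7↦3, 8↦5, 9↦9, 10↦4]  zeros at y ∈ {1}
  x = 8: [0↦0, 1↦5, 2↦1, 3↦10, 4↦10, 5↦1, 6↦5, 7↦0, 8↦8, 9↦7, 10↦8]  zeros at y ∈ {0, 7}
  x = 9: [0↦2, 1↦4, 2↦8, 3↦3, 4↦0, 5↦10, 6↦0, 7↦3, 8↦8, 9↦4, 10↦2]  zeros at y ∈ {4, 6}
  x = 10: [0↦1, 1↦2, 2↦5, 3↦10, 4↦6, 5↦4, 6↦4, 7↦6, 8↦10, 9↦5, 10↦2]  zeros at y ∈ ∅
Collecting zeros: affine points = {(0, 4), (0, 6), (1, 2), (1, 5), (2, 3), (2, 10), (4, 4), (6, 0), (6, 6), (7, 1), (8, 0), (8, 7), (9, 4), (9, 6)}.
Total count |C(F_11)_aff| = 14.


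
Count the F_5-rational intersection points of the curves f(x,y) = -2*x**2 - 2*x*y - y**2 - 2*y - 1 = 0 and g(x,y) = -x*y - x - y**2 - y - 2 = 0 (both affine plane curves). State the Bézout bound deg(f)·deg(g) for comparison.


Common zeros: ∅; count = 0; Bézout bound = 4.

deg(f) = 2, deg(g) = 2, so Bézout bound = 4.
Scan x ∈ F_5. For each x, list the y ∈ F_5 with f(x, y) ≡ 0 and those with g(x, y) ≡ 0 (mod 5); the common zeros in that column are the intersection.
  x = 0: f ≡ 0 at y ∈ {4}; g ≡ 0 at y ∈ ∅; common: ∅.
  x = 1: f ≡ 0 at y ∈ {2, 4}; g ≡ 0 at y ∈ ∅; common: ∅.
  x = 2: f ≡ 0 at y ∈ {2}; g ≡ 0 at y ∈ ∅; common: ∅.
  x = 3: f ≡ 0 at y ∈ ∅; g ≡ 0 at y ∈ {0, 1}; common: ∅.
  x = 4: f ≡ 0 at y ∈ ∅; g ≡ 0 at y ∈ {2, 3}; common: ∅.
Collecting: common zeros = ∅, so the count is 0.
Comparison with the Bézout bound: 0 ≤ 4 = deg(f)·deg(g), as expected for curves with no common component (the affine F_5-count falls short of the bound because intersections may lie at infinity, over extension fields, or carry multiplicity).


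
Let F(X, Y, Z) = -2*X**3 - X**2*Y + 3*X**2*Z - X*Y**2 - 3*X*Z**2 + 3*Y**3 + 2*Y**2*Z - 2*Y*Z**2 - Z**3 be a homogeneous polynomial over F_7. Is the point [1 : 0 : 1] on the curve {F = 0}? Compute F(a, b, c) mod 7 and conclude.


F(1,0,1) ≡ 4 (mod 7); P is NOT on the curve.

Evaluate F(1, 0, 1) term-by-term (mod 7).
  -2*X**3 ↦ -2·1·1·1 = -2
  -X**2*Y ↦ -1·1·0·1 = 0
  3*X**2*Z ↦ 3·1·1·1 = 3
  -X*Y**2 ↦ -1·1·0·1 = 0
  -3*X*Z**2 ↦ -3·1·1·1 = -3
  3*Y**3 ↦ 3·1·0·1 = 0
  2*Y**2*Z ↦ 2·1·0·1 = 0
  -2*Y*Z**2 ↦ -2·1·0·1 = 0
  -Z**3 ↦ -1·1·1·1 = -1
Sum: F(1, 0, 1) = (-2) + (0) + (3) + (0) + (-3) + (0) + (0) + (0) + (-1) = -3.
Reducing mod 7: -3 ≡ 4 (mod 7).
Since F(a, b, c) ≡ 4 ≠ 0 (mod 7), P does NOT lie on the curve.


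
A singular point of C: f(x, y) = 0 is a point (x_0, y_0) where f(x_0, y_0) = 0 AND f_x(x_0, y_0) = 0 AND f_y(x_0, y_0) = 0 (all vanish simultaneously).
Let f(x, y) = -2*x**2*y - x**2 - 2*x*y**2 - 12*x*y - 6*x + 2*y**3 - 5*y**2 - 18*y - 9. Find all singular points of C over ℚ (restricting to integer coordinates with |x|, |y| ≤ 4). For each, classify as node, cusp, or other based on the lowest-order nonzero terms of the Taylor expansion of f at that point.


Singular points: {(-3, 0)}; classification: node.

Compute partial derivatives:
  f_x = -4*x*y - 2*x - 2*y**2 - 12*y - 6.
  f_y = -2*x**2 - 4*x*y - 12*x + 6*y**2 - 10*y - 18.
Scan x_0 ∈ {−4, ..., 4}. For each x_0, f_y(x_0, y) is a polynomial in y; find its integer roots y ∈ {−4, ..., 4}, then test f_x and f at those candidates.
  x = -4: f_y(-4, y) = 6*y**2 + 6*y - 2; no integer root y with |y| ≤ 4.
  x = -3: f_y(-3, y) = 6*y**2 + 2*y; vanishes at y ∈ {0}. (-3, 0): f_x = 0, f = 0 — SINGULAR.
  x = -2: f_y(-2, y) = 6*y**2 - 2*y - 2; no integer root y with |y| ≤ 4.
  x = -1: f_y(-1, y) = 6*y**2 - 6*y - 8; no integer root y with |y| ≤ 4.
  x = 0: f_y(0, y) = 6*y**2 - 10*y - 18; no integer root y with |y| ≤ 4.
  x = 1: f_y(1, y) = 6*y**2 - 14*y - 32; no integer root y with |y| ≤ 4.
  x = 2: f_y(2, y) = 6*y**2 - 18*y - 50; no integer root y with |y| ≤ 4.
  x = 3: f_y(3, y) = 6*y**2 - 22*y - 72; no integer root y with |y| ≤ 4.
  x = 4: f_y(4, y) = 6*y**2 - 26*y - 98; no integer root y with |y| ≤ 4.
Only singular point on the grid: (-3, 0).
Classify: substitute x = -3 + u, y = 0 + v and expand: f = -2*u**2*v - u**2 - 2*u*v**2 + 2*v**3 + v**2.
No constant or linear terms (consistent with a singular point). Quadratic part: -u**2 + v**2. Cubic part: -2*u**2*v - 2*u*v**2 + 2*v**3.
The quadratic part v**2 - u**2 = (v − u)(v + u) splits into two distinct linear factors, so there are two distinct tangent lines y − 0 = ±(x − -3) — this is a node (ordinary double point).
Classification: node.


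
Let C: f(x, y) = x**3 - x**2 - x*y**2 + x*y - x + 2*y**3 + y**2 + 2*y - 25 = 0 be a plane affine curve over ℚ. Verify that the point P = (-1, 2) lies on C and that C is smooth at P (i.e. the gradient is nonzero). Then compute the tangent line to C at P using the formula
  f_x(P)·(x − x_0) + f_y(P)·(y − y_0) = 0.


Tangent line at P: 2*x + 33*y - 64 = 0.

Step 1: f(-1, 2) = 0, so P lies on C.
Step 2: partial derivatives
  f_x(x, y) = 3*x**2 - 2*x - y**2 + y - 1, f_y(x, y) = -2*x*y + x + 6*y**2 + 2*y + 2.
  f_x(P) = 2, f_y(P) = 33 (gradient nonzero, so P is smooth).
Step 3: tangent line at P: 2·(x − -1) + 33·(y − 2) = 0.
Expanding: 2*x + 33*y - 64 = 0.


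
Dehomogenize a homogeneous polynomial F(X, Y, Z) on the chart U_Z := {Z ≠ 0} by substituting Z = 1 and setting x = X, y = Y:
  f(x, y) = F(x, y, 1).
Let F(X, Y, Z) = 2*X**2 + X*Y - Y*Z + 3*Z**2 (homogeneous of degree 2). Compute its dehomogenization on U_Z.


f(x, y) = 2*x**2 + x*y - y + 3

On U_Z we set Z = 1. Each monomial c·X^i·Y^j·Z^k in F becomes c·x^i·y^j·1^k = c·x^i·y^j.
Substituting Z = 1: F(X, Y, 1) = 2*x**2 + x*y - y + 3.
Note: deg(f) ≤ deg(F) = 2; strict inequality happens when F is divisible by Z (lost terms).


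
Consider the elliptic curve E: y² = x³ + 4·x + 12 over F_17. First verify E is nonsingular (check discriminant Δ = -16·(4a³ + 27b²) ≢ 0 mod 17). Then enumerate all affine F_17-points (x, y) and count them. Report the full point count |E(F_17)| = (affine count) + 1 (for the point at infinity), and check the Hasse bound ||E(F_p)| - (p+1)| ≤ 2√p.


Affine points = {(1, 0), (3, 0), (5, 2), (5, 15), (7, 3), (7, 14), (10, 7), (10, 10), (13, 0), (15, 8), (15, 9)}; affine count = 11; |E(F_17)| = 12.

Discriminant check: Δ ∝ 4a³ + 27b² = 4·4³ + 27·12² = 4·64 + 27·144 ≡ 13 (mod 17). Nonzero ⇒ E is nonsingular.
For each x ∈ F_17, compute rhs = x³ + 4·x + 12 mod 17, then count y ∈ F_17 with y² ≡ rhs.
  x = 0: rhs = 12, matching y values: none (0 points).
  x = 1: rhs = 0, matching y values: 0 (1 points).
  x = 2: rhs = 11, matching y values: none (0 points).
  x = 3: rhs = 0, matching y values: 0 (1 points).
  x = 4: rhs = 7, matching y values: none (0 points).
  x = 5: rhs = 4, matching y values: 2, 15 (2 points).
  x = 6: rhs = 14, matching y values: none (0 points).
  x = 7: rhs = 9, matching y values: 3, 14 (2 points).
  x = 8: rhs = 12, matching y values: none (0 points).
  x = 9: rhs = 12, matching y values: none (0 points).
  x = 10: rhs = 15, matching y values: 7, 10 (2 points).
  x = 11: rhs = 10, matching y values: none (0 points).
  x = 12: rhs = 3, matching y values: none (0 points).
  x = 13: rhs = 0, matching y values: 0 (1 points).
  x = 14: rhs = 7, matching y values: none (0 points).
  x = 15: rhs = 13, matching y values: 8, 9 (2 points).
  x = 16: rhs = 7, matching y values: none (0 points).
Total affine count: 11.
Full point count |E(F_17)| = 11 + 1 = 12.
Hasse bound: |12 − (17+1)| = |-6| = 6 ≤ 2√17 ≈ 8.2462 ✓.


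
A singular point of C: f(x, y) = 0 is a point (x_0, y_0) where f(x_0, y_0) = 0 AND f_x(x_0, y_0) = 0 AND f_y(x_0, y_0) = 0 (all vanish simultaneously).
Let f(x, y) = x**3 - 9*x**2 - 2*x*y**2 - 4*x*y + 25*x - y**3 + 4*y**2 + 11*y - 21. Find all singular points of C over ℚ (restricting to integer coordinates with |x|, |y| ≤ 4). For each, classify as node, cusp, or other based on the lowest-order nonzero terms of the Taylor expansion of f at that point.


Singular points: {(3, -1)}; classification: cusp.

Compute partial derivatives:
  f_x = 3*x**2 - 18*x - 2*y**2 - 4*y + 25.
  f_y = -4*x*y - 4*x - 3*y**2 + 8*y + 11.
Scan x_0 ∈ {−4, ..., 4}. For each x_0, f_y(x_0, y) is a polynomial in y; find its integer roots y ∈ {−4, ..., 4}, then test f_x and f at those candidates.
  x = -4: f_y(-4, y) = -3*y**2 + 24*y + 27; vanishes at y ∈ {-1}. (-4, -1): f_x = 147 ≠ 0.
  x = -3: f_y(-3, y) = -3*y**2 + 20*y + 23; vanishes at y ∈ {-1}. (-3, -1): f_x = 108 ≠ 0.
  x = -2: f_y(-2, y) = -3*y**2 + 16*y + 19; vanishes at y ∈ {-1}. (-2, -1): f_x = 75 ≠ 0.
  x = -1: f_y(-1, y) = -3*y**2 + 12*y + 15; vanishes at y ∈ {-1}. (-1, -1): f_x = 48 ≠ 0.
  x = 0: f_y(0, y) = -3*y**2 + 8*y + 11; vanishes at y ∈ {-1}. (0, -1): f_x = 27 ≠ 0.
  x = 1: f_y(1, y) = -3*y**2 + 4*y + 7; vanishes at y ∈ {-1}. (1, -1): f_x = 12 ≠ 0.
  x = 2: f_y(2, y) = 3 - 3*y**2; vanishes at y ∈ {-1, 1}. (2, -1): f_x = 3 ≠ 0; (2, 1): f_x = -5 ≠ 0.
  x = 3: f_y(3, y) = -3*y**2 - 4*y - 1; vanishes at y ∈ {-1}. (3, -1): f_x = 0, f = 0 — SINGULAR.
  x = 4: f_y(4, y) = -3*y**2 - 8*y - 5; vanishes at y ∈ {-1}. (4, -1): f_x = 3 ≠ 0.
Only singular point on the grid: (3, -1).
Classify: substitute x = 3 + u, y = -1 + v and expand: f = u**3 - 2*u*v**2 - v**3 + v**2.
No constant or linear terms (consistent with a singular point). Quadratic part: v**2. Cubic part: u**3 - 2*u*v**2 - v**3.
The quadratic part v**2 is a perfect square, so there is a single (double) tangent line v = 0, i.e. y = -1. Restricting the cubic part to that line (v = 0) leaves u**3 ≠ 0, so f is not divisible by v and the branch is v² ≈ -u**3 to lowest order — this is a cusp.
Classification: cusp.


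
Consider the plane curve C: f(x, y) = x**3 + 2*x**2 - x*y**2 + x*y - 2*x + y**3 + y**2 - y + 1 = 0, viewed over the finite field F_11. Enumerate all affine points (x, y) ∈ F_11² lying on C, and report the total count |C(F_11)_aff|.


Affine F_11-points: {(0, 2), (0, 4), (1, 4), (3, 2), (3, 3), (3, 8), (4, 5), (5, 7), (6, 2), (7, 1), (8, 4)}; count = 11.

For each of the 121 pairs (x, y) ∈ F_11², evaluate f(x, y) mod 11. Record the zeros.
  x = 0: [0↦1, 1↦2, 2↦0, 3↦1, 4↦0, 5↦3, 6↦5, 7↦1, 8↦8, 9↦10, 10↦2]  zeros at y ∈ {2, 4}
  x = 1: [0↦2, 1↦3, 2↦10, 3↦7, 4↦0, 5↦6, 6↦9, 7↦4, 8↦8, 9↦5, 10↦1]  zeros at y ∈ {4}
  x = 2: [0↦2, 1↦3, 2↦8, 3↦1, 4↦10, 5↦8, 6↦1, 7↦6, 8↦7, 9↦10, 10↦10]  zeros at y ∈ ∅
  x = 3: [0↦7, 1↦8, 2↦0, 3↦0, 4↦3, 5↦4, 6↦9, 7↦2, 8↦0, 9↦9, 10↦2]  zeros at y ∈ {2, 3, 8}
  x = 4: [0↦1, 1↦2, 2↦3, 3↦10, 4↦7, 5↦0, 6↦6, 7↦9, 8↦4, 9↦8, 10↦5]  zeros at y ∈ {5}
  x = 5: [0↦1, 1↦2, 2↦1, 3↦4, 4↦6, 5↦2, 6↦9, 7↦0, 8↦3, 9↦2, 10↦3]  zeros at y ∈ {7}
  x = 6: [0↦2, 1↦3, 2↦0, 3↦10, 4↦6, 5↦5, 6↦2, 7↦3, 8↦3, 9↦8, 10↦2]  zeros at y ∈ {2}
  x = 7: [0↦10, 1↦0, 2↦6, 3↦1, 4↦2, 5↦4, 6↦2, 7↦2, 8↦10, 9↦10, 10↦8]  zeros at y ∈ {1}
  x = 8: [0↦9, 1↦10, 2↦3, 3↦5, 4↦0, 5↦5, 6↦4, 7↦3, 8↦8, 9↦3, 10↦5]  zeros at y ∈ {4}
  x = 9: [0↦5, 1↦6, 2↦8, 3↦6, 4↦6, 5↦3, 6↦3, 7↦1, 8↦3, 9↦4, 10↦10]  zeros at y ∈ ∅
  x = 10: [0↦4, 1↦5, 2↦5, 3↦10, 4↦4, 5↦4, 6↦5, 7↦2, 8↦1, 9↦8, 10↦7]  zeros at y ∈ ∅
Collecting zeros: affine points = {(0, 2), (0, 4), (1, 4), (3, 2), (3, 3), (3, 8), (4, 5), (5, 7), (6, 2), (7, 1), (8, 4)}.
Total count |C(F_11)_aff| = 11.


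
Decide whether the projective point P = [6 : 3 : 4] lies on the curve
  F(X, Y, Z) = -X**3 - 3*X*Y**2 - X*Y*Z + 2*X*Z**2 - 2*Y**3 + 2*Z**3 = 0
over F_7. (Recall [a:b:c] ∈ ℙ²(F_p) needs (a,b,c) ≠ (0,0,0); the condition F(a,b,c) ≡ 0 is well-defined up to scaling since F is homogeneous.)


F(6,3,4) ≡ 5 (mod 7); P is NOT on the curve.

Evaluate F(6, 3, 4) term-by-term (mod 7).
  -X**3 ↦ -1·216·1·1 = -216
  -3*X*Y**2 ↦ -3·6·9·1 = -162
  -X*Y*Z ↦ -1·6·3·4 = -72
  2*X*Z**2 ↦ 2·6·1·16 = 192
  -2*Y**3 ↦ -2·1·27·1 = -54
  2*Z**3 ↦ 2·1·1·64 = 128
Sum: F(6, 3, 4) = (-216) + (-162) + (-72) + (192) + (-54) + (128) = -184.
Reducing mod 7: -184 ≡ 5 (mod 7).
Since F(a, b, c) ≡ 5 ≠ 0 (mod 7), P does NOT lie on the curve.


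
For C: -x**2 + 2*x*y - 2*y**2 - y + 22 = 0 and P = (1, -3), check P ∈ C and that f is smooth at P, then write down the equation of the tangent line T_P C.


Tangent line at P: -8*x + 13*y + 47 = 0.

Step 1: f(1, -3) = 0, so P lies on C.
Step 2: partial derivatives
  f_x(x, y) = -2*x + 2*y, f_y(x, y) = 2*x - 4*y - 1.
  f_x(P) = -8, f_y(P) = 13 (gradient nonzero, so P is smooth).
Step 3: tangent line at P: -8·(x − 1) + 13·(y − -3) = 0.
Expanding: -8*x + 13*y + 47 = 0.


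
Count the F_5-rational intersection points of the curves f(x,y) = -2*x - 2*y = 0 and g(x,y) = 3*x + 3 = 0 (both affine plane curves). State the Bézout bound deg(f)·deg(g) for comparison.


Common zeros: {(4, 1)}; count = 1; Bézout bound = 1.

deg(f) = 1, deg(g) = 1, so Bézout bound = 1.
Scan x ∈ F_5. For each x, list the y ∈ F_5 with f(x, y) ≡ 0 and those with g(x, y) ≡ 0 (mod 5); the common zeros in that column are the intersection.
  x = 0: f ≡ 0 at y ∈ {0}; g ≡ 0 at y ∈ ∅; common: ∅.
  x = 1: f ≡ 0 at y ∈ {4}; g ≡ 0 at y ∈ ∅; common: ∅.
  x = 2: f ≡ 0 at y ∈ {3}; g ≡ 0 at y ∈ ∅; common: ∅.
  x = 3: f ≡ 0 at y ∈ {2}; g ≡ 0 at y ∈ ∅; common: ∅.
  x = 4: f ≡ 0 at y ∈ {1}; g ≡ 0 at y ∈ {0, 1, 2, 3, 4}; common: {1}.
Collecting: common zeros = {(4, 1)}, so the count is 1.
Comparison with the Bézout bound: 1 ≤ 1 = deg(f)·deg(g), as expected for curves with no common component (the bound is attained).


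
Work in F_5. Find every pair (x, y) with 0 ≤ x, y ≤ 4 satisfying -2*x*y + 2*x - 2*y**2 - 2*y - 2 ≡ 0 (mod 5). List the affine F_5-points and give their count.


Affine F_5-points: {(1, 0), (1, 3), (3, 2), (3, 4)}; count = 4.

For each of the 25 pairs (x, y) ∈ F_5², evaluate f(x, y) mod 5. Record the zeros.
  x = 0: [0↦3, 1↦4, 2↦1, 3↦4, 4↦3]  zeros at y ∈ ∅
  x = 1: [0↦0, 1↦4, 2↦4, 3↦0, 4↦2]  zeros at y ∈ {0, 3}
  x = 2: [0↦2, 1↦4, 2↦2, 3↦1, 4↦1]  zeros at y ∈ ∅
  x = 3: [0↦4, 1↦4, 2↦0, 3↦2, 4↦0]  zeros at y ∈ {2, 4}
  x = 4: [0↦1, 1↦4, 2↦3, 3↦3, 4↦4]  zeros at y ∈ ∅
Collecting zeros: affine points = {(1, 0), (1, 3), (3, 2), (3, 4)}.
Total count |C(F_5)_aff| = 4.


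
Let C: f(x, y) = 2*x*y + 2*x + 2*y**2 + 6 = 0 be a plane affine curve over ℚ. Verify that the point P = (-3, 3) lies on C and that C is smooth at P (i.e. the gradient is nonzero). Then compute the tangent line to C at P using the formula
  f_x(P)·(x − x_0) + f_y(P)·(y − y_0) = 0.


Tangent line at P: 8*x + 6*y + 6 = 0.

Step 1: f(-3, 3) = 0, so P lies on C.
Step 2: partial derivatives
  f_x(x, y) = 2*y + 2, f_y(x, y) = 2*x + 4*y.
  f_x(P) = 8, f_y(P) = 6 (gradient nonzero, so P is smooth).
Step 3: tangent line at P: 8·(x − -3) + 6·(y − 3) = 0.
Expanding: 8*x + 6*y + 6 = 0.


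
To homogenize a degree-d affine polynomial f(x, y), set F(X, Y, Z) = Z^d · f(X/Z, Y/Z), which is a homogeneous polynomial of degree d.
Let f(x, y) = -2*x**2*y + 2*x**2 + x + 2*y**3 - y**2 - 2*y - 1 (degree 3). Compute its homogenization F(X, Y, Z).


F(X, Y, Z) = -2*X**2*Y + 2*X**2*Z + X*Z**2 + 2*Y**3 - Y**2*Z - 2*Y*Z**2 - Z**3

deg(f) = 3.
Substitute x = X/Z, y = Y/Z into f, then multiply by Z^3.
  monomial -2·x^2·y^1 ↦ -2·X^2·Y^1·Z^0.
  monomial 2·x^2·y^0 ↦ 2·X^2·Y^0·Z^1.
  monomial 1·x^1·y^0 ↦ 1·X^1·Y^0·Z^2.
  monomial 2·x^0·y^3 ↦ 2·X^0·Y^3·Z^0.
  monomial -1·x^0·y^2 ↦ -1·X^0·Y^2·Z^1.
  monomial -2·x^0·y^1 ↦ -2·X^0·Y^1·Z^2.
  monomial -1·x^0·y^0 ↦ -1·X^0·Y^0·Z^3.
Collecting: F(X, Y, Z) = -2*X**2*Y + 2*X**2*Z + X*Z**2 + 2*Y**3 - Y**2*Z - 2*Y*Z**2 - Z**3.


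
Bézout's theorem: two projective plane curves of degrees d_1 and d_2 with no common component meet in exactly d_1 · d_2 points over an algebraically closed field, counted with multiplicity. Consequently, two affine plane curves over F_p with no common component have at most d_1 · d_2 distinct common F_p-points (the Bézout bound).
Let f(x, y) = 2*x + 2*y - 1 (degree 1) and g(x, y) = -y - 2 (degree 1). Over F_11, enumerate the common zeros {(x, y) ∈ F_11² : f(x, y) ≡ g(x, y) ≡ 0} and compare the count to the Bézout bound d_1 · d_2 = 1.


Common zeros: {(8, 9)}; count = 1; Bézout bound = 1.

deg(f) = 1, deg(g) = 1, so Bézout bound = 1.
Scan x ∈ F_11. For each x, list the y ∈ F_11 with f(x, y) ≡ 0 and those with g(x, y) ≡ 0 (mod 11); the common zeros in that column are the intersection.
  x = 0: f ≡ 0 at y ∈ {6}; g ≡ 0 at y ∈ {9}; common: ∅.
  x = 1: f ≡ 0 at y ∈ {5}; g ≡ 0 at y ∈ {9}; common: ∅.
  x = 2: f ≡ 0 at y ∈ {4}; g ≡ 0 at y ∈ {9}; common: ∅.
  x = 3: f ≡ 0 at y ∈ {3}; g ≡ 0 at y ∈ {9}; common: ∅.
  x = 4: f ≡ 0 at y ∈ {2}; g ≡ 0 at y ∈ {9}; common: ∅.
  x = 5: f ≡ 0 at y ∈ {1}; g ≡ 0 at y ∈ {9}; common: ∅.
  x = 6: f ≡ 0 at y ∈ {0}; g ≡ 0 at y ∈ {9}; common: ∅.
  x = 7: f ≡ 0 at y ∈ {10}; g ≡ 0 at y ∈ {9}; common: ∅.
  x = 8: f ≡ 0 at y ∈ {9}; g ≡ 0 at y ∈ {9}; common: {9}.
  x = 9: f ≡ 0 at y ∈ {8}; g ≡ 0 at y ∈ {9}; common: ∅.
  x = 10: f ≡ 0 at y ∈ {7}; g ≡ 0 at y ∈ {9}; common: ∅.
Collecting: common zeros = {(8, 9)}, so the count is 1.
Comparison with the Bézout bound: 1 ≤ 1 = deg(f)·deg(g), as expected for curves with no common component (the bound is attained).


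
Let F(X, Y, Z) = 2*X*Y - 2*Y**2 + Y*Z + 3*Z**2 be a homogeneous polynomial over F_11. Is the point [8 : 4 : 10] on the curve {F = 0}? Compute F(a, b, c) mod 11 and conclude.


F(8,4,10) ≡ 9 (mod 11); P is NOT on the curve.

Evaluate F(8, 4, 10) term-by-term (mod 11).
  2*X*Y ↦ 2·8·4·1 = 64
  -2*Y**2 ↦ -2·1·16·1 = -32
  Y*Z ↦ 1·1·4·10 = 40
  3*Z**2 ↦ 3·1·1·100 = 300
Sum: F(8, 4, 10) = (64) + (-32) + (40) + (300) = 372.
Reducing mod 11: 372 ≡ 9 (mod 11).
Since F(a, b, c) ≡ 9 ≠ 0 (mod 11), P does NOT lie on the curve.


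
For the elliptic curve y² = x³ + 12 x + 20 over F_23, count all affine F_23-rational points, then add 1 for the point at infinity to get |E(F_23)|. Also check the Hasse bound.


Affine points = {(2, 11), (2, 12), (6, 3), (6, 20), (9, 11), (9, 12), (10, 6), (10, 17), (12, 11), (12, 12), (13, 2), (13, 21), (17, 10), (17, 13), (19, 0), (20, 7), (20, 16)}; affine count = 17; |E(F_23)| = 18.

Discriminant check: Δ ∝ 4a³ + 27b² = 4·12³ + 27·20² = 4·1728 + 27·400 ≡ 2 (mod 23). Nonzero ⇒ E is nonsingular.
For each x ∈ F_23, compute rhs = x³ + 12·x + 20 mod 23, then count y ∈ F_23 with y² ≡ rhs.
  x = 0: rhs = 20, matching y values: none (0 points).
  x = 1: rhs = 10, matching y values: none (0 points).
  x = 2: rhs = 6, matching y values: 11, 12 (2 points).
  x = 3: rhs = 14, matching y values: none (0 points).
  x = 4: rhs = 17, matching y values: none (0 points).
  x = 5: rhs = 21, matching y values: none (0 points).
  x = 6: rhs = 9, matching y values: 3, 20 (2 points).
  x = 7: rhs = 10, matching y values: none (0 points).
  x = 8: rhs = 7, matching y values: none (0 points).
  x = 9: rhs = 6, matching y values: 11, 12 (2 points).
  x = 10: rhs = 13, matching y values: 6, 17 (2 points).
  x = 11: rhs = 11, matching y values: none (0 points).
  x = 12: rhs = 6, matching y values: 11, 12 (2 points).
  x = 13: rhs = 4, matching y values: 2, 21 (2 points).
  x = 14: rhs = 11, matching y values: none (0 points).
  x = 15: rhs = 10, matching y values: none (0 points).
  x = 16: rhs = 7, matching y values: none (0 points).
  x = 17: rhs = 8, matching y values: 10, 13 (2 points).
  x = 18: rhs = 19, matching y values: none (0 points).
  x = 19: rhs = 0, matching y values: 0 (1 points).
  x = 20: rhs = 3, matching y values: 7, 16 (2 points).
  x = 21: rhs = 11, matching y values: none (0 points).
  x = 22: rhs = 7, matching y values: none (0 points).
Total affine count: 17.
Full point count |E(F_23)| = 17 + 1 = 18.
Hasse bound: |18 − (23+1)| = |-6| = 6 ≤ 2√23 ≈ 9.5917 ✓.


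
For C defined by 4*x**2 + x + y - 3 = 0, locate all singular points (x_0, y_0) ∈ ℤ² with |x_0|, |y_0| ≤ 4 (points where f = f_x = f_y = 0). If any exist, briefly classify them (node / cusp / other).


No singular points in the scanned grid; C is smooth there.

Compute partial derivatives:
  f_x = 8*x + 1.
  f_y = 1.
f_y = 1 is a nonzero constant, so f_y never vanishes: no point (x, y) can satisfy f = f_x = f_y = 0. In particular no (x, y) ∈ {−4, ..., 4}² is singular; the curve is smooth.


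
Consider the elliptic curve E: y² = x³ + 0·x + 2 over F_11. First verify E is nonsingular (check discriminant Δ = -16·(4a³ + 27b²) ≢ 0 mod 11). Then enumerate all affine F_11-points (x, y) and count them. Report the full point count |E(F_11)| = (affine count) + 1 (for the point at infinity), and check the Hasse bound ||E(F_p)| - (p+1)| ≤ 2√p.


Affine points = {(1, 5), (1, 6), (4, 0), (6, 3), (6, 8), (7, 2), (7, 9), (9, 4), (9, 7), (10, 1), (10, 10)}; affine count = 11; |E(F_11)| = 12.

Discriminant check: Δ ∝ 4a³ + 27b² = 4·0³ + 27·2² = 4·0 + 27·4 ≡ 9 (mod 11). Nonzero ⇒ E is nonsingular.
For each x ∈ F_11, compute rhs = x³ + 0·x + 2 mod 11, then count y ∈ F_11 with y² ≡ rhs.
  x = 0: rhs = 2, matching y values: none (0 points).
  x = 1: rhs = 3, matching y values: 5, 6 (2 points).
  x = 2: rhs = 10, matching y values: none (0 points).
  x = 3: rhs = 7, matching y values: none (0 points).
  x = 4: rhs = 0, matching y values: 0 (1 points).
  x = 5: rhs = 6, matching y values: none (0 points).
  x = 6: rhs = 9, matching y values: 3, 8 (2 points).
  x = 7: rhs = 4, matching y values: 2, 9 (2 points).
  x = 8: rhs = 8, matching y values: none (0 points).
  x = 9: rhs = 5, matching y values: 4, 7 (2 points).
  x = 10: rhs = 1, matching y values: 1, 10 (2 points).
Total affine count: 11.
Full point count |E(F_11)| = 11 + 1 = 12.
Hasse bound: |12 − (11+1)| = |0| = 0 ≤ 2√11 ≈ 6.6332 ✓.


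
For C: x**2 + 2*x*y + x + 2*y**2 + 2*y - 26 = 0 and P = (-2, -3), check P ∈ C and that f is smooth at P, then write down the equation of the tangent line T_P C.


Tangent line at P: -9*x - 14*y - 60 = 0.

Step 1: f(-2, -3) = 0, so P lies on C.
Step 2: partial derivatives
  f_x(x, y) = 2*x + 2*y + 1, f_y(x, y) = 2*x + 4*y + 2.
  f_x(P) = -9, f_y(P) = -14 (gradient nonzero, so P is smooth).
Step 3: tangent line at P: -9·(x − -2) + -14·(y − -3) = 0.
Expanding: -9*x - 14*y - 60 = 0.


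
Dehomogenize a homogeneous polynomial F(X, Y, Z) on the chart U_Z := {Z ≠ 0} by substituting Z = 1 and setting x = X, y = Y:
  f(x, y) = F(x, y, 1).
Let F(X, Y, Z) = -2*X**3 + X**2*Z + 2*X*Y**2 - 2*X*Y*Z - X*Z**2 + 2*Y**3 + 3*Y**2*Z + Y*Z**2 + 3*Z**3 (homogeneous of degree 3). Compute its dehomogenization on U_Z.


f(x, y) = -2*x**3 + x**2 + 2*x*y**2 - 2*x*y - x + 2*y**3 + 3*y**2 + y + 3

On U_Z we set Z = 1. Each monomial c·X^i·Y^j·Z^k in F becomes c·x^i·y^j·1^k = c·x^i·y^j.
Substituting Z = 1: F(X, Y, 1) = -2*x**3 + x**2 + 2*x*y**2 - 2*x*y - x + 2*y**3 + 3*y**2 + y + 3.
Note: deg(f) ≤ deg(F) = 3; strict inequality happens when F is divisible by Z (lost terms).


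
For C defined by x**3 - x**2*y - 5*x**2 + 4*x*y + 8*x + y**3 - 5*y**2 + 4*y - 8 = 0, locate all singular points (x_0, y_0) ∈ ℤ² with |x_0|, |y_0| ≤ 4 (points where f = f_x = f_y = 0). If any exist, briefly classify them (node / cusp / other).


Singular points: {(2, 2)}; classification: node.

Compute partial derivatives:
  f_x = 3*x**2 - 2*x*y - 10*x + 4*y + 8.
  f_y = -x**2 + 4*x + 3*y**2 - 10*y + 4.
Scan x_0 ∈ {−4, ..., 4}. For each x_0, f_y(x_0, y) is a polynomial in y; find its integer roots y ∈ {−4, ..., 4}, then test f_x and f at those candidates.
  x = -4: f_y(-4, y) = 3*y**2 - 10*y - 28; no integer root y with |y| ≤ 4.
  x = -3: f_y(-3, y) = 3*y**2 - 10*y - 17; no integer root y with |y| ≤ 4.
  x = -2: f_y(-2, y) = 3*y**2 - 10*y - 8; vanishes at y ∈ {4}. (-2, 4): f_x = 72 ≠ 0.
  x = -1: f_y(-1, y) = 3*y**2 - 10*y - 1; no integer root y with |y| ≤ 4.
  x = 0: f_y(0, y) = 3*y**2 - 10*y + 4; no integer root y with |y| ≤ 4.
  x = 1: f_y(1, y) = 3*y**2 - 10*y + 7; vanishes at y ∈ {1}. (1, 1): f_x = 3 ≠ 0.
  x = 2: f_y(2, y) = 3*y**2 - 10*y + 8; vanishes at y ∈ {2}. (2, 2): f_x = 0, f = 0 — SINGULAR.
  x = 3: f_y(3, y) = 3*y**2 - 10*y + 7; vanishes at y ∈ {1}. (3, 1): f_x = 3 ≠ 0.
  x = 4: f_y(4, y) = 3*y**2 - 10*y + 4; no integer root y with |y| ≤ 4.
Only singular point on the grid: (2, 2).
Classify: substitute x = 2 + u, y = 2 + v and expand: f = u**3 - u**2*v - u**2 + v**3 + v**2.
No constant or linear terms (consistent with a singular point). Quadratic part: -u**2 + v**2. Cubic part: u**3 - u**2*v + v**3.
The quadratic part v**2 - u**2 = (v − u)(v + u) splits into two distinct linear factors, so there are two distinct tangent lines y − 2 = ±(x − 2) — this is a node (ordinary double point).
Classification: node.


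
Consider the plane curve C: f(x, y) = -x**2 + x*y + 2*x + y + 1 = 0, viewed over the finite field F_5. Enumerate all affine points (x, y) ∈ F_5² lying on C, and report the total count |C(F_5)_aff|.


Affine F_5-points: {(0, 4), (1, 4), (2, 3), (3, 3)}; count = 4.

For each of the 25 pairs (x, y) ∈ F_5², evaluate f(x, y) mod 5. Record the zeros.
  x = 0: [0↦1, 1↦2, 2↦3, 3↦4, 4↦0]  zeros at y ∈ {4}
  x = 1: [0↦2, 1↦4, 2↦1, 3↦3, 4↦0]  zeros at y ∈ {4}
  x = 2: [0↦1, 1↦4, 2↦2, 3↦0, 4↦3]  zeros at y ∈ {3}
  x = 3: [0↦3, 1↦2, 2↦1, 3↦0, 4↦4]  zeros at y ∈ {3}
  x = 4: [0↦3, 1↦3, 2↦3, 3↦3, 4↦3]  zeros at y ∈ ∅
Collecting zeros: affine points = {(0, 4), (1, 4), (2, 3), (3, 3)}.
Total count |C(F_5)_aff| = 4.


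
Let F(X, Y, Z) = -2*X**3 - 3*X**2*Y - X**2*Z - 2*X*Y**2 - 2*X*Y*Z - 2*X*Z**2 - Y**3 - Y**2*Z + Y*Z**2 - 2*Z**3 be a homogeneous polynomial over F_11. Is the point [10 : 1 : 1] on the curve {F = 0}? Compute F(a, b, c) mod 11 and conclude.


F(10,1,1) ≡ 1 (mod 11); P is NOT on the curve.

Evaluate F(10, 1, 1) term-by-term (mod 11).
  -2*X**3 ↦ -2·1000·1·1 = -2000
  -3*X**2*Y ↦ -3·100·1·1 = -300
  -X**2*Z ↦ -1·100·1·1 = -100
  -2*X*Y**2 ↦ -2·10·1·1 = -20
  -2*X*Y*Z ↦ -2·10·1·1 = -20
  -2*X*Z**2 ↦ -2·10·1·1 = -20
  -Y**3 ↦ -1·1·1·1 = -1
  -Y**2*Z ↦ -1·1·1·1 = -1
  Y*Z**2 ↦ 1·1·1·1 = 1
  -2*Z**3 ↦ -2·1·1·1 = -2
Sum: F(10, 1, 1) = (-2000) + (-300) + (-100) + (-20) + (-20) + (-20) + (-1) + (-1) + (1) + (-2) = -2463.
Reducing mod 11: -2463 ≡ 1 (mod 11).
Since F(a, b, c) ≡ 1 ≠ 0 (mod 11), P does NOT lie on the curve.


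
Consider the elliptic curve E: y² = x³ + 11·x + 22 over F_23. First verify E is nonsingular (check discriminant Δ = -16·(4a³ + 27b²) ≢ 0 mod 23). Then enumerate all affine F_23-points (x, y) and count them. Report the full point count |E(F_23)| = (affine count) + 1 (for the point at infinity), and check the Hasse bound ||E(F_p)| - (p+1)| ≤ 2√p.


Affine points = {(2, 11), (2, 12), (3, 6), (3, 17), (5, 8), (5, 15), (8, 1), (8, 22), (11, 5), (11, 18), (13, 4), (13, 19), (16, 4), (16, 19), (17, 4), (17, 19), (18, 7), (18, 16), (19, 11), (19, 12), (20, 10), (20, 13)}; affine count = 22; |E(F_23)| = 23.

Discriminant check: Δ ∝ 4a³ + 27b² = 4·11³ + 27·22² = 4·1331 + 27·484 ≡ 15 (mod 23). Nonzero ⇒ E is nonsingular.
For each x ∈ F_23, compute rhs = x³ + 11·x + 22 mod 23, then count y ∈ F_23 with y² ≡ rhs.
  x = 0: rhs = 22, matching y values: none (0 points).
  x = 1: rhs = 11, matching y values: none (0 points).
  x = 2: rhs = 6, matching y values: 11, 12 (2 points).
  x = 3: rhs = 13, matching y values: 6, 17 (2 points).
  x = 4: rhs = 15, matching y values: none (0 points).
  x = 5: rhs = 18, matching y values: 8, 15 (2 points).
  x = 6: rhs = 5, matching y values: none (0 points).
  x = 7: rhs = 5, matching y values: none (0 points).
  x = 8: rhs = 1, matching y values: 1, 22 (2 points).
  x = 9: rhs = 22, matching y values: none (0 points).
  x = 10: rhs = 5, matching y values: none (0 points).
  x = 11: rhs = 2, matching y values: 5, 18 (2 points).
  x = 12: rhs = 19, matching y values: none (0 points).
  x = 13: rhs = 16, matching y values: 4, 19 (2 points).
  x = 14: rhs = 22, matching y values: none (0 points).
  x = 15: rhs = 20, matching y values: none (0 points).
  x = 16: rhs = 16, matching y values: 4, 19 (2 points).
  x = 17: rhs = 16, matching y values: 4, 19 (2 points).
  x = 18: rhs = 3, matching y values: 7, 16 (2 points).
  x = 19: rhs = 6, matching y values: 11, 12 (2 points).
  x = 20: rhs = 8, matching y values: 10, 13 (2 points).
  x = 21: rhs = 15, matching y values: none (0 points).
  x = 22: rhs = 10, matching y values: none (0 points).
Total affine count: 22.
Full point count |E(F_23)| = 22 + 1 = 23.
Hasse bound: |23 − (23+1)| = |-1| = 1 ≤ 2√23 ≈ 9.5917 ✓.


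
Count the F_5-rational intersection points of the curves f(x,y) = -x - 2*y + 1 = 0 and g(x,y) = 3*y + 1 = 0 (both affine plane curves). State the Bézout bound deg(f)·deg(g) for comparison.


Common zeros: {(0, 3)}; count = 1; Bézout bound = 1.

deg(f) = 1, deg(g) = 1, so Bézout bound = 1.
Scan x ∈ F_5. For each x, list the y ∈ F_5 with f(x, y) ≡ 0 and those with g(x, y) ≡ 0 (mod 5); the common zeros in that column are the intersection.
  x = 0: f ≡ 0 at y ∈ {3}; g ≡ 0 at y ∈ {3}; common: {3}.
  x = 1: f ≡ 0 at y ∈ {0}; g ≡ 0 at y ∈ {3}; common: ∅.
  x = 2: f ≡ 0 at y ∈ {2}; g ≡ 0 at y ∈ {3}; common: ∅.
  x = 3: f ≡ 0 at y ∈ {4}; g ≡ 0 at y ∈ {3}; common: ∅.
  x = 4: f ≡ 0 at y ∈ {1}; g ≡ 0 at y ∈ {3}; common: ∅.
Collecting: common zeros = {(0, 3)}, so the count is 1.
Comparison with the Bézout bound: 1 ≤ 1 = deg(f)·deg(g), as expected for curves with no common component (the bound is attained).


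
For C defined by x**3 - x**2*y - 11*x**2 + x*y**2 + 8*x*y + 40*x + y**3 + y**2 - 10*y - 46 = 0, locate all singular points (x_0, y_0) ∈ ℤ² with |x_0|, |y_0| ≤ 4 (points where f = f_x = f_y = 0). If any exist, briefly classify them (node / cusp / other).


Singular points: {(3, -1)}; classification: node.

Compute partial derivatives:
  f_x = 3*x**2 - 2*x*y - 22*x + y**2 + 8*y + 40.
  f_y = -x**2 + 2*x*y + 8*x + 3*y**2 + 2*y - 10.
Scan x_0 ∈ {−4, ..., 4}. For each x_0, f_y(x_0, y) is a polynomial in y; find its integer roots y ∈ {−4, ..., 4}, then test f_x and f at those candidates.
  x = -4: f_y(-4, y) = 3*y**2 - 6*y - 58; no integer root y with |y| ≤ 4.
  x = -3: f_y(-3, y) = 3*y**2 - 4*y - 43; no integer root y with |y| ≤ 4.
  x = -2: f_y(-2, y) = 3*y**2 - 2*y - 30; no integer root y with |y| ≤ 4.
  x = -1: f_y(-1, y) = 3*y**2 - 19; no integer root y with |y| ≤ 4.
  x = 0: f_y(0, y) = 3*y**2 + 2*y - 10; no integer root y with |y| ≤ 4.
  x = 1: f_y(1, y) = 3*y**2 + 4*y - 3; no integer root y with |y| ≤ 4.
  x = 2: f_y(2, y) = 3*y**2 + 6*y + 2; no integer root y with |y| ≤ 4.
  x = 3: f_y(3, y) = 3*y**2 + 8*y + 5; vanishes at y ∈ {-1}. (3, -1): f_x = 0, f = 0 — SINGULAR.
  x = 4: f_y(4, y) = 3*y**2 + 10*y + 6; no integer root y with |y| ≤ 4.
Only singular point on the grid: (3, -1).
Classify: substitute x = 3 + u, y = -1 + v and expand: f = u**3 - u**2*v - u**2 + u*v**2 + v**3 + v**2.
No constant or linear terms (consistent with a singular point). Quadratic part: -u**2 + v**2. Cubic part: u**3 - u**2*v + u*v**2 + v**3.
The quadratic part v**2 - u**2 = (v − u)(v + u) splits into two distinct linear factors, so there are two distinct tangent lines y − -1 = ±(x − 3) — this is a node (ordinary double point).
Classification: node.


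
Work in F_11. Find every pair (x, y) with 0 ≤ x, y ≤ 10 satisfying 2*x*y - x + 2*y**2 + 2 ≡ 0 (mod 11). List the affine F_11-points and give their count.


Affine F_11-points: {(2, 0), (2, 9), (3, 4), (4, 2), (4, 5), (5, 7), (5, 10), (6, 8), (7, 1), (7, 3)}; count = 10.

For each of the 121 pairs (x, y) ∈ F_11², evaluate f(x, y) mod 11. Record the zeros.
  x = 0: [0↦2, 1↦4, 2↦10, 3↦9, 4↦1, 5↦8, 6↦8, 7↦1, 8↦9, 9↦10, 10↦4]  zeros at y ∈ ∅
  x = 1: [0↦1, 1↦5, 2↦2, 3↦3, 4↦8, 5↦6, 6↦8, 7↦3, 8↦2, 9↦5, 10↦1]  zeros at y ∈ ∅
  x = 2: [0↦0, 1↦6, 2↦5, 3↦8, 4↦4, 5↦4, 6↦8, 7↦5, 8↦6, 9↦0, 10↦9]  zeros at y ∈ {0, 9}
  x = 3: [0↦10, 1↦7, 2↦8, 3↦2, 4↦0, 5↦2, 6↦8, 7↦7, 8↦10, 9↦6, 10↦6]  zeros at y ∈ {4}
  x = 4: [0↦9, 1↦8, 2↦0, 3↦7, 4↦7, 5↦0, 6↦8, 7↦9, 8↦3, 9↦1, 10↦3]  zeros at y ∈ {2, 5}
  x = 5: [0↦8, 1↦9, 2↦3, 3↦1, 4↦3, 5↦9, 6↦8, 7↦0, 8↦7, 9↦7, 10↦0]  zeros at y ∈ {7, 10}
  x = 6: [0↦7, 1↦10, 2↦6, 3↦6, 4↦10, 5↦7, 6↦8, 7↦2, 8↦0, 9↦2, 10↦8]  zeros at y ∈ {8}
  x = 7: [0↦6, 1↦0, 2↦9, 3↦0, 4↦6, 5↦5, 6↦8, 7↦4, 8↦4, 9↦8, 10↦5]  zeros at y ∈ {1, 3}
  x = 8: [0↦5, 1↦1, 2↦1, 3↦5, 4↦2, 5↦3, 6↦8, 7↦6, 8↦8, 9↦3, 10↦2]  zeros at y ∈ ∅
  x = 9: [0↦4, 1↦2, 2↦4, 3↦10, 4↦9, 5↦1, 6↦8, 7↦8, 8↦1, 9↦9, 10↦10]  zeros at y ∈ ∅
  x = 10: [0↦3, 1↦3, 2↦7, 3↦4, 4↦5, 5↦10, 6↦8, 7↦10, 8↦5, 9↦4, 10↦7]  zeros at y ∈ ∅
Collecting zeros: affine points = {(2, 0), (2, 9), (3, 4), (4, 2), (4, 5), (5, 7), (5, 10), (6, 8), (7, 1), (7, 3)}.
Total count |C(F_11)_aff| = 10.
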